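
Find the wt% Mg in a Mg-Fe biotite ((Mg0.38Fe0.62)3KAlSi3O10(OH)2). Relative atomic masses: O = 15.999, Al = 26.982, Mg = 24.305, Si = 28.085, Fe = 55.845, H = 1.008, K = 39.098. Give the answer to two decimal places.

Formula mass = 1.14×24.305 + 1.86×55.845 + 1×39.098 + 1×26.982 + 3×28.085 + 12×15.999 + 2×1.008 = 475.918 g/mol, of which 27.708 g is Mg.
So Mg makes up 27.708/475.918 = 0.0582 of the mass, i.e. 5.82%.

5.82 mass %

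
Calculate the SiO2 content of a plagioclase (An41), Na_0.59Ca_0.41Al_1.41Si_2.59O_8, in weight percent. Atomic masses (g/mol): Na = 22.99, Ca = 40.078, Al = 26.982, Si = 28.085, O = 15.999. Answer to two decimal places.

57.90 wt%

M(Na_0.59Ca_0.41Al_1.41Si_2.59O_8) = 268.773 g/mol; M(SiO2) = 60.083 g/mol.
Moles SiO2 per formula unit = 2.59 Si ÷ 1 = 2.5900.
SiO2 fraction = (2.5900 × 60.083) / 268.773 = 155.615/268.773 = 0.5790.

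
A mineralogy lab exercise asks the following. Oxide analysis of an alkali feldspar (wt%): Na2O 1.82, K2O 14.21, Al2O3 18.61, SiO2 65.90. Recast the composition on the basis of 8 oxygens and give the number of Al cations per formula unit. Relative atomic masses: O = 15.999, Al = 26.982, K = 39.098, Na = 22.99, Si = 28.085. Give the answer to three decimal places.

1.000 Al apfu

Na2O (M=61.979): mol = 0.02936; Na = 0.05872, O = 0.02936.
K2O (M=94.195): mol = 0.15086; K = 0.30172, O = 0.15086.
Al2O3 (M=101.961): mol = 0.18252; Al = 0.36504, O = 0.54756.
SiO2 (M=60.083): mol = 1.09682; Si = 1.09682, O = 2.19364.
ΣO = 2.92142; factor = 8/ΣO = 2.73839.
Al apfu = 0.36504 × 2.73839 = 1.000.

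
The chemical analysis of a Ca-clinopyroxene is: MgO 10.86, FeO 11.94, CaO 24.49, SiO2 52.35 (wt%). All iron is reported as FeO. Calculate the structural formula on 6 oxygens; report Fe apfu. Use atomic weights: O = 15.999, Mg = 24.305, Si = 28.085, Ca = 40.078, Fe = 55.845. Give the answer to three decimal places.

10.86 wt% MgO ÷ 40.304 g/mol = 0.26945 mol, giving 0.26945 Mg and 0.26945 O.
11.94 wt% FeO ÷ 71.844 g/mol = 0.16619 mol, giving 0.16619 Fe and 0.16619 O.
24.49 wt% CaO ÷ 56.077 g/mol = 0.43672 mol, giving 0.43672 Ca and 0.43672 O.
52.35 wt% SiO2 ÷ 60.083 g/mol = 0.87129 mol, giving 0.87129 Si and 1.74258 O.
Oxygen sums to 2.61494; scaling by 6/2.61494 = 2.29451 puts the formula on 6 O.
Fe: 0.16619 × 2.29451 = 0.381 atoms per formula unit.

0.381 Fe apfu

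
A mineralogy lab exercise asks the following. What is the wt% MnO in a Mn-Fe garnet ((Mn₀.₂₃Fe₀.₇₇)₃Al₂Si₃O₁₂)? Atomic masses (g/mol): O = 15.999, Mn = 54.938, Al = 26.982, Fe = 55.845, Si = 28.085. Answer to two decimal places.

M((Mn₀.₂₃Fe₀.₇₇)₃Al₂Si₃O₁₂) = 497.116 g/mol; M(MnO) = 70.937 g/mol.
Moles MnO per formula unit = 0.69 Mn ÷ 1 = 0.6900.
MnO fraction = (0.6900 × 70.937) / 497.116 = 48.947/497.116 = 0.0985.

9.85 wt%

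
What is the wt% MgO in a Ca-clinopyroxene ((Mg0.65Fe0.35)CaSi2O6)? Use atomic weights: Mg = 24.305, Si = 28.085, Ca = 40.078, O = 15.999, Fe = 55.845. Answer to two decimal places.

Formula mass = 227.586 g/mol.
0.65 Mg → 0.6500 mol MgO per formula unit; M(MgO) = 40.304, so MgO mass = 26.198 g.
26.198/227.586 × 100 = 11.51 wt%.

11.51 wt%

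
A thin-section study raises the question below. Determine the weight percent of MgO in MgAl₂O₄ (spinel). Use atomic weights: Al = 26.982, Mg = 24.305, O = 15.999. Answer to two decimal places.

M(MgAl₂O₄) = 142.265 g/mol; M(MgO) = 40.304 g/mol.
Moles MgO per formula unit = 1 Mg ÷ 1 = 1.0000.
MgO fraction = (1.0000 × 40.304) / 142.265 = 40.304/142.265 = 0.2833.

28.33 wt%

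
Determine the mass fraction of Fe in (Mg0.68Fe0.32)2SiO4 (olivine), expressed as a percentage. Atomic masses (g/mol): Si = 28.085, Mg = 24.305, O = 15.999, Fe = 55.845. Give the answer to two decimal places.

M((Mg0.68Fe0.32)2SiO4) = 160.877 g/mol.
Fe contributes 0.64 × 55.845 = 35.741 g per mole.
35.741/160.877 = 0.2222 → 22.22%.

22.22 mass %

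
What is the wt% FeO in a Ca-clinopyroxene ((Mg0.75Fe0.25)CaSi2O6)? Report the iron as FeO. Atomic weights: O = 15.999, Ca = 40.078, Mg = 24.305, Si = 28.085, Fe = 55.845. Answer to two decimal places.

Molar mass of (Mg0.75Fe0.25)CaSi2O6 = 0.75×24.305 + 0.25×55.845 + 1×40.078 + 2×28.085 + 6×15.999 = 224.432 g/mol.
Each formula unit contains 0.25 Fe, equivalent to 0.25/1 = 0.2500 mol FeO.
M(FeO) = 1×55.845 + 1×15.999 = 71.844 g/mol.
Mass of FeO per formula unit = 0.2500 × 71.844 = 17.961 g.
FeO wt% = 17.961 / 224.432 × 100 = 8.00%.

8.00 wt%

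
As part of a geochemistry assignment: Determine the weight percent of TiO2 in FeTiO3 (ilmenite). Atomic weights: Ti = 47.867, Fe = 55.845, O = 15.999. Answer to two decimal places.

Formula mass = 151.709 g/mol.
1 Ti → 1.0000 mol TiO2 per formula unit; M(TiO2) = 79.865, so TiO2 mass = 79.865 g.
79.865/151.709 × 100 = 52.64 wt%.

52.64 wt%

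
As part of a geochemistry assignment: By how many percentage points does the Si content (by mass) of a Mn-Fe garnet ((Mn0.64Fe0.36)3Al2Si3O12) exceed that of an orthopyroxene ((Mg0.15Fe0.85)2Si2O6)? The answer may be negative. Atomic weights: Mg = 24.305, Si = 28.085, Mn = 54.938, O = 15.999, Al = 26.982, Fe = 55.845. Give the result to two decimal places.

-5.09 percentage points

Si in (Mn0.64Fe0.36)3Al2Si3O12: molar mass 496.001 g/mol; 3×28.085 = 84.255 g → 16.99 wt%.
Si in (Mg0.15Fe0.85)2Si2O6: molar mass 254.392 g/mol; 2×28.085 = 56.170 g → 22.08 wt%.
Difference = 16.99 − 22.08 = -5.09 percentage points.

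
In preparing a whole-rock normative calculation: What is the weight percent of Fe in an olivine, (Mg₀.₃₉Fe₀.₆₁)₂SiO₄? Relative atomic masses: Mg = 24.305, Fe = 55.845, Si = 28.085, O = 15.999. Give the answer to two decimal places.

38.03 wt%

M((Mg₀.₃₉Fe₀.₆₁)₂SiO₄) = 179.170 g/mol.
Fe contributes 1.22 × 55.845 = 68.131 g per mole.
68.131/179.170 = 0.3803 → 38.03%.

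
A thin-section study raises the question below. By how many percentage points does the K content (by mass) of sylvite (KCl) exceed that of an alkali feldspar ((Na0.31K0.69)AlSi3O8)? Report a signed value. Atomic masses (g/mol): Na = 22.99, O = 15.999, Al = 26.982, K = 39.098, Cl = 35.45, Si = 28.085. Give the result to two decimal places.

K in KCl: molar mass 74.548 g/mol; 1×39.098 = 39.098 g → 52.45 wt%.
K in (Na0.31K0.69)AlSi3O8: molar mass 273.334 g/mol; 0.69×39.098 = 26.978 g → 9.87 wt%.
Difference = 52.45 − 9.87 = 42.58 percentage points.

42.58 percentage points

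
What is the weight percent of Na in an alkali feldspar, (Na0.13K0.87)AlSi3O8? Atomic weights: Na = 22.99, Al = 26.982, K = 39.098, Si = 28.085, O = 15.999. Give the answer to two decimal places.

Formula mass = 0.13×22.99 + 0.87×39.098 + 1×26.982 + 3×28.085 + 8×15.999 = 276.233 g/mol, of which 2.989 g is Na.
So Na makes up 2.989/276.233 = 0.0108 of the mass, i.e. 1.08%.

1.08 mass %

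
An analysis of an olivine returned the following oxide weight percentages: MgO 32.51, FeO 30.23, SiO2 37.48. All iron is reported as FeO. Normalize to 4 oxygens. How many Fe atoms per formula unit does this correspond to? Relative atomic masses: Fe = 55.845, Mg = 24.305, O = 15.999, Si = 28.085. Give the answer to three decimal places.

0.680 Fe apfu

32.51 wt% MgO ÷ 40.304 g/mol = 0.80662 mol, giving 0.80662 Mg and 0.80662 O.
30.23 wt% FeO ÷ 71.844 g/mol = 0.42077 mol, giving 0.42077 Fe and 0.42077 O.
37.48 wt% SiO2 ÷ 60.083 g/mol = 0.62380 mol, giving 0.62380 Si and 1.24760 O.
Oxygen sums to 2.47499; scaling by 4/2.47499 = 1.61617 puts the formula on 4 O.
Fe: 0.42077 × 1.61617 = 0.680 atoms per formula unit.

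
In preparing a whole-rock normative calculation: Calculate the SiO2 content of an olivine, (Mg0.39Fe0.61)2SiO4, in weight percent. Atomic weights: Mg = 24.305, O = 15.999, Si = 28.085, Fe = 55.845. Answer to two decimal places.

M((Mg0.39Fe0.61)2SiO4) = 179.170 g/mol; M(SiO2) = 60.083 g/mol.
Moles SiO2 per formula unit = 1 Si ÷ 1 = 1.0000.
SiO2 fraction = (1.0000 × 60.083) / 179.170 = 60.083/179.170 = 0.3353.

33.53 wt%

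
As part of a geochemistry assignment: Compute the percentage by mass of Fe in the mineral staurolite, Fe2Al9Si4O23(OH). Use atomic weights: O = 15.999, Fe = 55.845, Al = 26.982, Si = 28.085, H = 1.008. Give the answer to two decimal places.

13.11 mass %

Molar mass of Fe2Al9Si4O23(OH): 2*55.845 + 9*26.982 + 4*28.085 + 24*15.999 + 1*1.008 = 851.852 g/mol.
Mass of Fe per formula unit: 2 × 55.845 = 111.690 g.
Weight fraction Fe = 111.690 / 851.852 = 0.1311.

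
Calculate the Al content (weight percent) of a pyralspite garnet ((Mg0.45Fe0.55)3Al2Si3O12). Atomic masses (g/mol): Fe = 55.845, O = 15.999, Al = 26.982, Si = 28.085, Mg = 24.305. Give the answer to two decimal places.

Formula mass = 1.35*24.305 + 1.65*55.845 + 2*26.982 + 3*28.085 + 12*15.999 = 455.163 g/mol, of which 53.964 g is Al.
So Al makes up 53.964/455.163 = 0.1186 of the mass, i.e. 11.86%.

11.86 weight percent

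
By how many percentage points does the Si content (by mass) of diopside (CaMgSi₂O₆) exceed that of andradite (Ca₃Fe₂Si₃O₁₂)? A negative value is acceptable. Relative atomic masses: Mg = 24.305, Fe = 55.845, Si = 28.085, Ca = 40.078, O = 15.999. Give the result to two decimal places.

First mineral: 56.170 g Si in 216.547 g formula = 25.94 wt% Si.
Second mineral: 84.255 g Si in 508.167 g formula = 16.58 wt% Si.
25.94% − 16.58% gives a difference of 9.36 percentage points.

9.36 percentage points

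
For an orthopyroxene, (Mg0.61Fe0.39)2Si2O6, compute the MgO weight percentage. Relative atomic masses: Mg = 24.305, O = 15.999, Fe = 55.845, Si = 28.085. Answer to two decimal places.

21.82 wt%

Formula mass = 225.375 g/mol.
1.22 Mg → 1.2200 mol MgO per formula unit; M(MgO) = 40.304, so MgO mass = 49.171 g.
49.171/225.375 × 100 = 21.82 wt%.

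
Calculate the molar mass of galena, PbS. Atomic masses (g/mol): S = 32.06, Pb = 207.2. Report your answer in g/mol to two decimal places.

The formula mass is the sum 1×207.2 + 1×32.06.

239.26 g/mol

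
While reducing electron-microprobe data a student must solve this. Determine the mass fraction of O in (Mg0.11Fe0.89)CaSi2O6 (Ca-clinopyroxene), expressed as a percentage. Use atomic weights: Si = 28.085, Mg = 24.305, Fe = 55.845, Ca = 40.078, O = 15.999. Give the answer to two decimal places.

Molar mass of (Mg0.11Fe0.89)CaSi2O6: 0.11·24.305 + 0.89·55.845 + 1·40.078 + 2·28.085 + 6·15.999 = 244.618 g/mol.
Mass of O per formula unit: 6 × 15.999 = 95.994 g.
Weight fraction O = 95.994 / 244.618 = 0.3924.

39.24 mass %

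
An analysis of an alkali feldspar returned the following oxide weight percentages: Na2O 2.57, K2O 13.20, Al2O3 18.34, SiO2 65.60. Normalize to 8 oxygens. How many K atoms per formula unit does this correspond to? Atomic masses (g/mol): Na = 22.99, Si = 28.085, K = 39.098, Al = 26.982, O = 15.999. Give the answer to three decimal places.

0.772 K apfu

Na2O: 2.57/61.979 = 0.04147 mol → 0.08294 mol Na, 0.04147 mol O.
K2O: 13.20/94.195 = 0.14013 mol → 0.28026 mol K, 0.14013 mol O.
Al2O3: 18.34/101.961 = 0.17987 mol → 0.35974 mol Al, 0.53961 mol O.
SiO2: 65.60/60.083 = 1.09182 mol → 1.09182 mol Si, 2.18364 mol O.
Total oxygen = 2.90485 mol. Normalization factor = 8/2.90485 = 2.75401.
K per 8 O = 0.28026 × 2.75401 = 0.772.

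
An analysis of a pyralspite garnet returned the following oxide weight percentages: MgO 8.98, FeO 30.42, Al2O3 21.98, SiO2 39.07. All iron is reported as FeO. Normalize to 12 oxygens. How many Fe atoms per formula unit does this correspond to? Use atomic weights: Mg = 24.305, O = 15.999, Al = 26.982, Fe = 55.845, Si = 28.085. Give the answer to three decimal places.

8.98 wt% MgO ÷ 40.304 g/mol = 0.22281 mol, giving 0.22281 Mg and 0.22281 O.
30.42 wt% FeO ÷ 71.844 g/mol = 0.42342 mol, giving 0.42342 Fe and 0.42342 O.
21.98 wt% Al2O3 ÷ 101.961 g/mol = 0.21557 mol, giving 0.43114 Al and 0.64671 O.
39.07 wt% SiO2 ÷ 60.083 g/mol = 0.65027 mol, giving 0.65027 Si and 1.30054 O.
Oxygen sums to 2.59348; scaling by 12/2.59348 = 4.62699 puts the formula on 12 O.
Fe: 0.42342 × 4.62699 = 1.959 atoms per formula unit.

1.959 Fe apfu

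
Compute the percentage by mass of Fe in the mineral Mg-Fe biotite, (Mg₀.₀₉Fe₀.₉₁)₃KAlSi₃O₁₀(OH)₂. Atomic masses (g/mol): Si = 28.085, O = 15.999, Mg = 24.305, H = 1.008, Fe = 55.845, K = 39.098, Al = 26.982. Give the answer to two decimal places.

30.29 mass %

Molar mass of (Mg₀.₀₉Fe₀.₉₁)₃KAlSi₃O₁₀(OH)₂: 0.27·24.305 + 2.73·55.845 + 1·39.098 + 1·26.982 + 3·28.085 + 12·15.999 + 2·1.008 = 503.358 g/mol.
Mass of Fe per formula unit: 2.73 × 55.845 = 152.457 g.
Weight fraction Fe = 152.457 / 503.358 = 0.3029.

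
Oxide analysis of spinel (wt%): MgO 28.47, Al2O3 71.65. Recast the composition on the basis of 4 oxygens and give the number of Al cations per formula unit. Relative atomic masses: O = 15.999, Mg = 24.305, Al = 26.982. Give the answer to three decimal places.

28.47 wt% MgO ÷ 40.304 g/mol = 0.70638 mol, giving 0.70638 Mg and 0.70638 O.
71.65 wt% Al2O3 ÷ 101.961 g/mol = 0.70272 mol, giving 1.40544 Al and 2.10816 O.
Oxygen sums to 2.81454; scaling by 4/2.81454 = 1.42119 puts the formula on 4 O.
Al: 1.40544 × 1.42119 = 1.997 atoms per formula unit.

1.997 Al apfu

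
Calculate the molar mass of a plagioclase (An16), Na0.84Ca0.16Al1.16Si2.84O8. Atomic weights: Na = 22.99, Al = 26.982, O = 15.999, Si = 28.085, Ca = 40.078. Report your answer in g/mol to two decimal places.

The formula mass is the sum 0.84(22.99) + 0.16(40.078) + 1.16(26.982) + 2.84(28.085) + 8(15.999).

264.78 g/mol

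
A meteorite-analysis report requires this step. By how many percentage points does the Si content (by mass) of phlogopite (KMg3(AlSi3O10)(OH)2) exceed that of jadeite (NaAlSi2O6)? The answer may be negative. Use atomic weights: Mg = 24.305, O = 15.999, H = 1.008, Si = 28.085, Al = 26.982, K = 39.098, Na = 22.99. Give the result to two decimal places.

First mineral: 84.255 g Si in 417.254 g formula = 20.19 wt% Si.
Second mineral: 56.170 g Si in 202.136 g formula = 27.79 wt% Si.
20.19% − 27.79% gives a difference of -7.60 percentage points.

-7.60 percentage points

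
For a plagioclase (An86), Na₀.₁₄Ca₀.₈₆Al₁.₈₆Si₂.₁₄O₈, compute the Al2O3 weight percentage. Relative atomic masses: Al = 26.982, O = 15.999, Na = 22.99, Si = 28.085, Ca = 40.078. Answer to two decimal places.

M(Na₀.₁₄Ca₀.₈₆Al₁.₈₆Si₂.₁₄O₈) = 275.966 g/mol; M(Al2O3) = 101.961 g/mol.
Moles Al2O3 per formula unit = 1.86 Al ÷ 2 = 0.9300.
Al2O3 fraction = (0.9300 × 101.961) / 275.966 = 94.824/275.966 = 0.3436.

34.36 wt%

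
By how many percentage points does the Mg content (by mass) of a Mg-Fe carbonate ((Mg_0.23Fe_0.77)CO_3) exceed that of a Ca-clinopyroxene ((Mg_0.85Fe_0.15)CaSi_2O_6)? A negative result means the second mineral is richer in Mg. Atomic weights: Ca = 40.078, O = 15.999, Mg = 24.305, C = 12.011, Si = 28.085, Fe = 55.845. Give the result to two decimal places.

M((Mg_0.23Fe_0.77)CO_3) = 108.599 g/mol, so wt% Mg = 5.590/108.599 × 100 = 5.15%.
M((Mg_0.85Fe_0.15)CaSi_2O_6) = 221.278 g/mol, so wt% Mg = 20.659/221.278 × 100 = 9.34%.
5.15 − 9.34 = -4.19 pp.

-4.19 percentage points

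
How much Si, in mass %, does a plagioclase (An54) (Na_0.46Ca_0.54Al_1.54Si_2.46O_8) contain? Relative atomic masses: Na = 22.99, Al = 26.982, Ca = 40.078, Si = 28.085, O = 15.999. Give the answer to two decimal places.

25.51 mass %

Formula mass = 0.46×22.99 + 0.54×40.078 + 1.54×26.982 + 2.46×28.085 + 8×15.999 = 270.851 g/mol, of which 69.089 g is Si.
So Si makes up 69.089/270.851 = 0.2551 of the mass, i.e. 25.51%.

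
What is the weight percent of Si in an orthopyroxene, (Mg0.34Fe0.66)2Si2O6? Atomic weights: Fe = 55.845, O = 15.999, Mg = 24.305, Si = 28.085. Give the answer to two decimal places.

M((Mg0.34Fe0.66)2Si2O6) = 242.407 g/mol.
Si contributes 2 × 28.085 = 56.170 g per mole.
56.170/242.407 = 0.2317 → 23.17%.

23.17 mass %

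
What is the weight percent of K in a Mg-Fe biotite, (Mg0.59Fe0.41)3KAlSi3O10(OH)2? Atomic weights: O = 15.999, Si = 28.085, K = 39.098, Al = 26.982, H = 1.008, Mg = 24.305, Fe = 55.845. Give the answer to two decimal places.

8.57 wt%

Formula mass = 1.77×24.305 + 1.23×55.845 + 1×39.098 + 1×26.982 + 3×28.085 + 12×15.999 + 2×1.008 = 456.048 g/mol, of which 39.098 g is K.
So K makes up 39.098/456.048 = 0.0857 of the mass, i.e. 8.57%.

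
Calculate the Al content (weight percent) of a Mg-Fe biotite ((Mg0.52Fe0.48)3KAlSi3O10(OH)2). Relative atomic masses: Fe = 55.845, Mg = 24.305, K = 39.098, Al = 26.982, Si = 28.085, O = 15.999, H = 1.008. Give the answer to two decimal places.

Formula mass = 1.56*24.305 + 1.44*55.845 + 1*39.098 + 1*26.982 + 3*28.085 + 12*15.999 + 2*1.008 = 462.672 g/mol, of which 26.982 g is Al.
So Al makes up 26.982/462.672 = 0.0583 of the mass, i.e. 5.83%.

5.83 weight percent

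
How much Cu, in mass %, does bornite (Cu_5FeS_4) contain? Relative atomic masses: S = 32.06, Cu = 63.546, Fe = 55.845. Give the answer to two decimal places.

63.32 mass %

M(Cu_5FeS_4) = 501.815 g/mol.
Cu contributes 5 × 63.546 = 317.730 g per mole.
317.730/501.815 = 0.6332 → 63.32%.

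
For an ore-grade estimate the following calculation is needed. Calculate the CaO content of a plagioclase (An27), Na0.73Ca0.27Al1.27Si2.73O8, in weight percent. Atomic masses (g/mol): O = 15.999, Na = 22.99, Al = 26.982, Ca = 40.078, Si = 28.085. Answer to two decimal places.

M(Na0.73Ca0.27Al1.27Si2.73O8) = 266.535 g/mol; M(CaO) = 56.077 g/mol.
Moles CaO per formula unit = 0.27 Ca ÷ 1 = 0.2700.
CaO fraction = (0.2700 × 56.077) / 266.535 = 15.141/266.535 = 0.0568.

5.68 wt%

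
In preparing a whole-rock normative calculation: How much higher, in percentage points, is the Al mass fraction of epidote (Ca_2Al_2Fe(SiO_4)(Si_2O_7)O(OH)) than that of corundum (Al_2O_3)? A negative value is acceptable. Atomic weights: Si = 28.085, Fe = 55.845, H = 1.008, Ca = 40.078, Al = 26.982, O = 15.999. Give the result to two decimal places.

First mineral: 53.964 g Al in 483.215 g formula = 11.17 wt% Al.
Second mineral: 53.964 g Al in 101.961 g formula = 52.93 wt% Al.
11.17% − 52.93% gives a difference of -41.76 percentage points.

-41.76 percentage points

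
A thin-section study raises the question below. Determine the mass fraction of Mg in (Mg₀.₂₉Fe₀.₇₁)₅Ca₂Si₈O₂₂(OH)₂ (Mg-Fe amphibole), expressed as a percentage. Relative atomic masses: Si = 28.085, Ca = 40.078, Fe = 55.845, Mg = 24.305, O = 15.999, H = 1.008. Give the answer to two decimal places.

Formula mass = 1.45·24.305 + 3.55·55.845 + 2·40.078 + 8·28.085 + 24·15.999 + 2·1.008 = 924.320 g/mol, of which 35.242 g is Mg.
So Mg makes up 35.242/924.320 = 0.0381 of the mass, i.e. 3.81%.

3.81 weight percent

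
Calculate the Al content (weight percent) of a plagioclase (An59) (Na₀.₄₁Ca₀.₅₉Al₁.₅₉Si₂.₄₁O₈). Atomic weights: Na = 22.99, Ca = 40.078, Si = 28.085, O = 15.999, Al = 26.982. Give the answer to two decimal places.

Molar mass of Na₀.₄₁Ca₀.₅₉Al₁.₅₉Si₂.₄₁O₈: 0.41×22.99 + 0.59×40.078 + 1.59×26.982 + 2.41×28.085 + 8×15.999 = 271.650 g/mol.
Mass of Al per formula unit: 1.59 × 26.982 = 42.901 g.
Weight fraction Al = 42.901 / 271.650 = 0.1579.

15.79 weight percent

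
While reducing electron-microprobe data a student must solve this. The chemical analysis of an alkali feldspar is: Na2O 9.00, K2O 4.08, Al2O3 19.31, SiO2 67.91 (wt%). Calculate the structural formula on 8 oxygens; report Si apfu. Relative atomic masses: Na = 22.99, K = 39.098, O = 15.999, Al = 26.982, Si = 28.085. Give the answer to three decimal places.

Na2O: 9.00/61.979 = 0.14521 mol → 0.29042 mol Na, 0.14521 mol O.
K2O: 4.08/94.195 = 0.04331 mol → 0.08662 mol K, 0.04331 mol O.
Al2O3: 19.31/101.961 = 0.18939 mol → 0.37878 mol Al, 0.56817 mol O.
SiO2: 67.91/60.083 = 1.13027 mol → 1.13027 mol Si, 2.26054 mol O.
Total oxygen = 3.01723 mol. Normalization factor = 8/3.01723 = 2.65144.
Si per 8 O = 1.13027 × 2.65144 = 2.997.

2.997 Si apfu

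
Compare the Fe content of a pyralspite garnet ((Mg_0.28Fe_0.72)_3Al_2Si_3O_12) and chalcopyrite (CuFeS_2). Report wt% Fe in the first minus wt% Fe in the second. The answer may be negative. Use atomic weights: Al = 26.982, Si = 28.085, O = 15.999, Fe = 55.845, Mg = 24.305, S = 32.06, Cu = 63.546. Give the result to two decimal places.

-4.83 percentage points

First mineral: 120.625 g Fe in 471.248 g formula = 25.60 wt% Fe.
Second mineral: 55.845 g Fe in 183.511 g formula = 30.43 wt% Fe.
25.60% − 30.43% gives a difference of -4.83 percentage points.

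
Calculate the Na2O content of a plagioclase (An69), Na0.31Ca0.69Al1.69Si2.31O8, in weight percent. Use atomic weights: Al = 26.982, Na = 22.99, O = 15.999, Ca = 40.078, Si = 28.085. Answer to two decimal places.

3.52 wt%

Formula mass = 273.249 g/mol.
0.31 Na → 0.1550 mol Na2O per formula unit; M(Na2O) = 61.979, so Na2O mass = 9.607 g.
9.607/273.249 × 100 = 3.52 wt%.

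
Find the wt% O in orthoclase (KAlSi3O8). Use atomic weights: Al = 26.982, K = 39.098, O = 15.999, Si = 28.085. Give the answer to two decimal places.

45.99 wt%

M(KAlSi3O8) = 278.327 g/mol.
O contributes 8 × 15.999 = 127.992 g per mole.
127.992/278.327 = 0.4599 → 45.99%.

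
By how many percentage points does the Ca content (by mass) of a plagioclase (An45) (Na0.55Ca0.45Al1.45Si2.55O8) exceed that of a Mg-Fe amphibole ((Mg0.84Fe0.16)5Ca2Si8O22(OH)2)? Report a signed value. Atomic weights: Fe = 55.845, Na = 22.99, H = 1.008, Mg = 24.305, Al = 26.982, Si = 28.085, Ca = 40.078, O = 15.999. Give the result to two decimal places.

Ca in Na0.55Ca0.45Al1.45Si2.55O8: molar mass 269.412 g/mol; 0.45×40.078 = 18.035 g → 6.69 wt%.
Ca in (Mg0.84Fe0.16)5Ca2Si8O22(OH)2: molar mass 837.585 g/mol; 2×40.078 = 80.156 g → 9.57 wt%.
Difference = 6.69 − 9.57 = -2.88 percentage points.

-2.88 percentage points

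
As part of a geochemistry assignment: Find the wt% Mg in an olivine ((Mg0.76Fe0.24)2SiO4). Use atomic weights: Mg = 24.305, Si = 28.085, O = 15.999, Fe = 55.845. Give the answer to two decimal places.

Molar mass of (Mg0.76Fe0.24)2SiO4: 1.52*24.305 + 0.48*55.845 + 1*28.085 + 4*15.999 = 155.830 g/mol.
Mass of Mg per formula unit: 1.52 × 24.305 = 36.944 g.
Weight fraction Mg = 36.944 / 155.830 = 0.2371.

23.71 wt%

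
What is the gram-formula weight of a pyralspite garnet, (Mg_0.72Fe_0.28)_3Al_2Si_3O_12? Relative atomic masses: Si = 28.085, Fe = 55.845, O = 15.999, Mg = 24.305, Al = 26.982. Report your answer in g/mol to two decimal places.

The formula mass is the sum 2.16·24.305 + 0.84·55.845 + 2·26.982 + 3·28.085 + 12·15.999.

429.62 g/mol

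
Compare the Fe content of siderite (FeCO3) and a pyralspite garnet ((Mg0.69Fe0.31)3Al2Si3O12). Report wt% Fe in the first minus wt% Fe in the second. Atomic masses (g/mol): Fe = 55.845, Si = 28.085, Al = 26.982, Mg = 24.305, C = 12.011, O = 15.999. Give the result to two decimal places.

First mineral: 55.845 g Fe in 115.853 g formula = 48.20 wt% Fe.
Second mineral: 51.936 g Fe in 432.454 g formula = 12.01 wt% Fe.
48.20% − 12.01% gives a difference of 36.19 percentage points.

36.19 percentage points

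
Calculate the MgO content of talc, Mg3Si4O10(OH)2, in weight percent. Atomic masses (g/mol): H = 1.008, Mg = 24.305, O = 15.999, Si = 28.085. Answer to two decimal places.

31.88 wt%

Formula mass = 379.259 g/mol.
3 Mg → 3.0000 mol MgO per formula unit; M(MgO) = 40.304, so MgO mass = 120.912 g.
120.912/379.259 × 100 = 31.88 wt%.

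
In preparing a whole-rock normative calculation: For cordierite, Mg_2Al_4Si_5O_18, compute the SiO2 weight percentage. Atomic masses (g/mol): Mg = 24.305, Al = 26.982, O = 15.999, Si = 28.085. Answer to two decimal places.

M(Mg_2Al_4Si_5O_18) = 584.945 g/mol; M(SiO2) = 60.083 g/mol.
Moles SiO2 per formula unit = 5 Si ÷ 1 = 5.0000.
SiO2 fraction = (5.0000 × 60.083) / 584.945 = 300.415/584.945 = 0.5136.

51.36 wt%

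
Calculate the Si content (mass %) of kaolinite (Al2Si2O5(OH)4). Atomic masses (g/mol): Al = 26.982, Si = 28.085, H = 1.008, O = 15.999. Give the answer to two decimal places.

21.76 mass %

Formula mass = 2·26.982 + 2·28.085 + 9·15.999 + 4·1.008 = 258.157 g/mol, of which 56.170 g is Si.
So Si makes up 56.170/258.157 = 0.2176 of the mass, i.e. 21.76%.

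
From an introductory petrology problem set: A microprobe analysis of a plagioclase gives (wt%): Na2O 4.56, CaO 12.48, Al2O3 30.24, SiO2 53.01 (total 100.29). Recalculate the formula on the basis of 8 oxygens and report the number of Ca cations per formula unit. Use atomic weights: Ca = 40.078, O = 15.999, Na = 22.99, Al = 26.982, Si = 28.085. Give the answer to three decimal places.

Na2O: 4.56/61.979 = 0.07357 mol → 0.14714 mol Na, 0.07357 mol O.
CaO: 12.48/56.077 = 0.22255 mol → 0.22255 mol Ca, 0.22255 mol O.
Al2O3: 30.24/101.961 = 0.29658 mol → 0.59316 mol Al, 0.88974 mol O.
SiO2: 53.01/60.083 = 0.88228 mol → 0.88228 mol Si, 1.76456 mol O.
Total oxygen = 2.95042 mol. Normalization factor = 8/2.95042 = 2.71148.
Ca per 8 O = 0.22255 × 2.71148 = 0.603.

0.603 Ca apfu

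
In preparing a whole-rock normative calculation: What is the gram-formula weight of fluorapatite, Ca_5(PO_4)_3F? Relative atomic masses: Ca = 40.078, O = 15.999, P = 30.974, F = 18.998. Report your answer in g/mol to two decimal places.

M = 5×40.078 + 3×30.974 + 12×15.999 + 1×18.998

504.30 g/mol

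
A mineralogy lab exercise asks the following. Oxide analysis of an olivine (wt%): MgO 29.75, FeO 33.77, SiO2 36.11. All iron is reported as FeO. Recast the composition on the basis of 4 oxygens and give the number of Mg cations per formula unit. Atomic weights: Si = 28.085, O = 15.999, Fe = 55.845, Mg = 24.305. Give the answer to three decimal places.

MgO (M=40.304): mol = 0.73814; Mg = 0.73814, O = 0.73814.
FeO (M=71.844): mol = 0.47005; Fe = 0.47005, O = 0.47005.
SiO2 (M=60.083): mol = 0.60100; Si = 0.60100, O = 1.20200.
ΣO = 2.41019; factor = 4/ΣO = 1.65962.
Mg apfu = 0.73814 × 1.65962 = 1.225.

1.225 Mg apfu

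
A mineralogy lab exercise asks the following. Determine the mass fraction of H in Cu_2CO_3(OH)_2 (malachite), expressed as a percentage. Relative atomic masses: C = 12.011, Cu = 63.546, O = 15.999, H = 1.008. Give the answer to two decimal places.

Formula mass = 2×63.546 + 1×12.011 + 5×15.999 + 2×1.008 = 221.114 g/mol, of which 2.016 g is H.
So H makes up 2.016/221.114 = 0.0091 of the mass, i.e. 0.91%.

0.91 wt%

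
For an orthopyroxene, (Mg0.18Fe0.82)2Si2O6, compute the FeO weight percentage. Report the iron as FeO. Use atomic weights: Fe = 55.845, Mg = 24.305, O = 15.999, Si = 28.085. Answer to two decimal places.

46.66 wt%

Molar mass of (Mg0.18Fe0.82)2Si2O6 = 0.36×24.305 + 1.64×55.845 + 2×28.085 + 6×15.999 = 252.500 g/mol.
Each formula unit contains 1.64 Fe, equivalent to 1.64/1 = 1.6400 mol FeO.
M(FeO) = 1×55.845 + 1×15.999 = 71.844 g/mol.
Mass of FeO per formula unit = 1.6400 × 71.844 = 117.824 g.
FeO wt% = 117.824 / 252.500 × 100 = 46.66%.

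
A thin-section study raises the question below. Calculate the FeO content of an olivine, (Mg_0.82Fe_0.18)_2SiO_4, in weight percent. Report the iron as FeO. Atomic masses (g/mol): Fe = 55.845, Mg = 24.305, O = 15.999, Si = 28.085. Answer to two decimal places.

Formula mass = 152.045 g/mol.
0.36 Fe → 0.3600 mol FeO per formula unit; M(FeO) = 71.844, so FeO mass = 25.864 g.
25.864/152.045 × 100 = 17.01 wt%.

17.01 wt%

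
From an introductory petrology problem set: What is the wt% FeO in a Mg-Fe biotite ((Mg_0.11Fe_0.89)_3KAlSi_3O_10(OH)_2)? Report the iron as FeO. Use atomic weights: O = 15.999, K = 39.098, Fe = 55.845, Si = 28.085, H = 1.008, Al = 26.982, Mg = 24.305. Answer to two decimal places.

38.25 wt%

Formula mass = 501.466 g/mol.
2.67 Fe → 2.6700 mol FeO per formula unit; M(FeO) = 71.844, so FeO mass = 191.823 g.
191.823/501.466 × 100 = 38.25 wt%.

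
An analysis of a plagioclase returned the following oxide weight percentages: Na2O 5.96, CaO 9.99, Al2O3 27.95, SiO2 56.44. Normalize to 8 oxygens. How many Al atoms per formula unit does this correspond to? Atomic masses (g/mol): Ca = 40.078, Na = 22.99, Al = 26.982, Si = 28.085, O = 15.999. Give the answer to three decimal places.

1.474 Al apfu

5.96 wt% Na2O ÷ 61.979 g/mol = 0.09616 mol, giving 0.19232 Na and 0.09616 O.
9.99 wt% CaO ÷ 56.077 g/mol = 0.17815 mol, giving 0.17815 Ca and 0.17815 O.
27.95 wt% Al2O3 ÷ 101.961 g/mol = 0.27412 mol, giving 0.54824 Al and 0.82236 O.
56.44 wt% SiO2 ÷ 60.083 g/mol = 0.93937 mol, giving 0.93937 Si and 1.87874 O.
Oxygen sums to 2.97541; scaling by 8/2.97541 = 2.68871 puts the formula on 8 O.
Al: 0.54824 × 2.68871 = 1.474 atoms per formula unit.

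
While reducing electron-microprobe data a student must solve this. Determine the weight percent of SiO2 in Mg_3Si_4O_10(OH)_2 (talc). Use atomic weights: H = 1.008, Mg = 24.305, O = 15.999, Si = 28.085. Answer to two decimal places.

Formula mass = 379.259 g/mol.
4 Si → 4.0000 mol SiO2 per formula unit; M(SiO2) = 60.083, so SiO2 mass = 240.332 g.
240.332/379.259 × 100 = 63.37 wt%.

63.37 wt%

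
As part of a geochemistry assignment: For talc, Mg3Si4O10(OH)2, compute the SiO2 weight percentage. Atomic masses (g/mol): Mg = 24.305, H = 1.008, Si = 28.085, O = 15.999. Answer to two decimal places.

Formula mass = 379.259 g/mol.
4 Si → 4.0000 mol SiO2 per formula unit; M(SiO2) = 60.083, so SiO2 mass = 240.332 g.
240.332/379.259 × 100 = 63.37 wt%.

63.37 wt%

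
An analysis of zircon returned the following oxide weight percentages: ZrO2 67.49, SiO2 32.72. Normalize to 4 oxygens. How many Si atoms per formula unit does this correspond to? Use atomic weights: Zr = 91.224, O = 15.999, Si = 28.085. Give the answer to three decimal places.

ZrO2 (M=123.222): mol = 0.54771; Zr = 0.54771, O = 1.09542.
SiO2 (M=60.083): mol = 0.54458; Si = 0.54458, O = 1.08916.
ΣO = 2.18458; factor = 4/ΣO = 1.83102.
Si apfu = 0.54458 × 1.83102 = 0.997.

0.997 Si apfu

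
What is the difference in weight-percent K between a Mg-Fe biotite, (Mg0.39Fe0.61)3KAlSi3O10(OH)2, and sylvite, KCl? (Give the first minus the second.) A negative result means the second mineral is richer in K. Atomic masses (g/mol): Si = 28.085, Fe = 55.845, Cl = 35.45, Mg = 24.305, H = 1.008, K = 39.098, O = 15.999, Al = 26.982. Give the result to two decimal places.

-44.22 percentage points

First mineral: 39.098 g K in 474.972 g formula = 8.23 wt% K.
Second mineral: 39.098 g K in 74.548 g formula = 52.45 wt% K.
8.23% − 52.45% gives a difference of -44.22 percentage points.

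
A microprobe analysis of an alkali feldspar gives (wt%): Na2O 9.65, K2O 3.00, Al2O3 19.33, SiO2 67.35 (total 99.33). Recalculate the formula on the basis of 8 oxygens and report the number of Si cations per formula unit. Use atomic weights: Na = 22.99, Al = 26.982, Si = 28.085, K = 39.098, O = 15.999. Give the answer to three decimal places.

2.991 Si apfu

Na2O (M=61.979): mol = 0.15570; Na = 0.31140, O = 0.15570.
K2O (M=94.195): mol = 0.03185; K = 0.06370, O = 0.03185.
Al2O3 (M=101.961): mol = 0.18958; Al = 0.37916, O = 0.56874.
SiO2 (M=60.083): mol = 1.12095; Si = 1.12095, O = 2.24190.
ΣO = 2.99819; factor = 8/ΣO = 2.66828.
Si apfu = 1.12095 × 2.66828 = 2.991.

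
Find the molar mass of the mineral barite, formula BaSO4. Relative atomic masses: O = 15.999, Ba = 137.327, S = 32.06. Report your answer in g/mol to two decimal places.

233.38 g/mol

The formula mass is the sum 1(137.327) + 1(32.06) + 4(15.999).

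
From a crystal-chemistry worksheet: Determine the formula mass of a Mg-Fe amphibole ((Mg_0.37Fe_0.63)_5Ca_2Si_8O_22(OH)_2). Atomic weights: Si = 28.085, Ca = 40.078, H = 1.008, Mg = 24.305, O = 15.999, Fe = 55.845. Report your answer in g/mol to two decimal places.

M = 1.85*24.305 + 3.15*55.845 + 2*40.078 + 8*28.085 + 24*15.999 + 2*1.008

911.70 g/mol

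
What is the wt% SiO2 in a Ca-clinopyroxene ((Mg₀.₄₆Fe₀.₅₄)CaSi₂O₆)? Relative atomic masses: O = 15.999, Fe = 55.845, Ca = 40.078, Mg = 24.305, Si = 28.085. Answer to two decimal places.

51.45 wt%

Molar mass of (Mg₀.₄₆Fe₀.₅₄)CaSi₂O₆ = 0.46*24.305 + 0.54*55.845 + 1*40.078 + 2*28.085 + 6*15.999 = 233.579 g/mol.
Each formula unit contains 2 Si, equivalent to 2/1 = 2.0000 mol SiO2.
M(SiO2) = 1×28.085 + 2×15.999 = 60.083 g/mol.
Mass of SiO2 per formula unit = 2.0000 × 60.083 = 120.166 g.
SiO2 wt% = 120.166 / 233.579 × 100 = 51.45%.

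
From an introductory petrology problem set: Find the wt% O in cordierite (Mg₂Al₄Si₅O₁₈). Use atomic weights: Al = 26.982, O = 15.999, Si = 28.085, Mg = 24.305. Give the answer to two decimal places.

M(Mg₂Al₄Si₅O₁₈) = 584.945 g/mol.
O contributes 18 × 15.999 = 287.982 g per mole.
287.982/584.945 = 0.4923 → 49.23%.

49.23 wt%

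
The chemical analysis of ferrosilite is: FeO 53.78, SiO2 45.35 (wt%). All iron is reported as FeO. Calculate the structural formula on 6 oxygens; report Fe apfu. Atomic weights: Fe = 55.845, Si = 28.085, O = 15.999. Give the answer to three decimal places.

53.78 wt% FeO ÷ 71.844 g/mol = 0.74857 mol, giving 0.74857 Fe and 0.74857 O.
45.35 wt% SiO2 ÷ 60.083 g/mol = 0.75479 mol, giving 0.75479 Si and 1.50958 O.
Oxygen sums to 2.25815; scaling by 6/2.25815 = 2.65704 puts the formula on 6 O.
Fe: 0.74857 × 2.65704 = 1.989 atoms per formula unit.

1.989 Fe apfu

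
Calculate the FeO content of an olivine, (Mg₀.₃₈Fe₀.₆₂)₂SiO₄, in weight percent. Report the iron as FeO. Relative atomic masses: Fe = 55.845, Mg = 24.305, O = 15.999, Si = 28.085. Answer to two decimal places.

Formula mass = 179.801 g/mol.
1.24 Fe → 1.2400 mol FeO per formula unit; M(FeO) = 71.844, so FeO mass = 89.087 g.
89.087/179.801 × 100 = 49.55 wt%.

49.55 wt%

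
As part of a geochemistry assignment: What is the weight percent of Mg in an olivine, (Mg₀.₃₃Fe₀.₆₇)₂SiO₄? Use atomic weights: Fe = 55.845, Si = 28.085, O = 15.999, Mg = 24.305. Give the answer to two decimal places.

M((Mg₀.₃₃Fe₀.₆₇)₂SiO₄) = 182.955 g/mol.
Mg contributes 0.66 × 24.305 = 16.041 g per mole.
16.041/182.955 = 0.0877 → 8.77%.

8.77 mass %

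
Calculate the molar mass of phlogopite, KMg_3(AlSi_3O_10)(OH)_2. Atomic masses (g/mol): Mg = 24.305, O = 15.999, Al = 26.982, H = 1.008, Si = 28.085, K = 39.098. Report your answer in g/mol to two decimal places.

M = 1·39.098 + 3·24.305 + 1·26.982 + 3·28.085 + 12·15.999 + 2·1.008

417.25 g/mol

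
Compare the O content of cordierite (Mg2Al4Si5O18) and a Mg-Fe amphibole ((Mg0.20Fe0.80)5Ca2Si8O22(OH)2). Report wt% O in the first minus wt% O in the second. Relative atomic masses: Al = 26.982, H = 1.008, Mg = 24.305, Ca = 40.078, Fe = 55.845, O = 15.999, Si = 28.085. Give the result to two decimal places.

8.32 percentage points

M(Mg2Al4Si5O18) = 584.945 g/mol, so wt% O = 287.982/584.945 × 100 = 49.23%.
M((Mg0.20Fe0.80)5Ca2Si8O22(OH)2) = 938.513 g/mol, so wt% O = 383.976/938.513 × 100 = 40.91%.
49.23 − 40.91 = 8.32 pp.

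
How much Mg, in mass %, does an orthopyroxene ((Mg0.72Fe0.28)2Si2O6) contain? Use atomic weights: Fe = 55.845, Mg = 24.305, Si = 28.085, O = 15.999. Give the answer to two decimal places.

16.02 mass %

M((Mg0.72Fe0.28)2Si2O6) = 218.436 g/mol.
Mg contributes 1.44 × 24.305 = 34.999 g per mole.
34.999/218.436 = 0.1602 → 16.02%.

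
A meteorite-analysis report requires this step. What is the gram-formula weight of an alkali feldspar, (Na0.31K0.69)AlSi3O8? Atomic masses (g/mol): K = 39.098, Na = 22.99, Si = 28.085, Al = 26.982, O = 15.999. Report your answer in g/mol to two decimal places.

273.33 g/mol

M = 0.31*22.99 + 0.69*39.098 + 1*26.982 + 3*28.085 + 8*15.999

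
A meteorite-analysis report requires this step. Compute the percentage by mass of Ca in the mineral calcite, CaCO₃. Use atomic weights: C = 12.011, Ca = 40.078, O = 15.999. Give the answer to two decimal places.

Formula mass = 1×40.078 + 1×12.011 + 3×15.999 = 100.086 g/mol, of which 40.078 g is Ca.
So Ca makes up 40.078/100.086 = 0.4004 of the mass, i.e. 40.04%.

40.04 mass %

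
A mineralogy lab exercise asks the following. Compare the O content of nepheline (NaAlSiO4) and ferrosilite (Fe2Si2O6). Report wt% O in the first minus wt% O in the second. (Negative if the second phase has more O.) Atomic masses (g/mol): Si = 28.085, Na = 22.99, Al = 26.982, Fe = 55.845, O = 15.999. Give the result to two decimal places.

8.67 percentage points

First mineral: 63.996 g O in 142.053 g formula = 45.05 wt% O.
Second mineral: 95.994 g O in 263.854 g formula = 36.38 wt% O.
45.05% − 36.38% gives a difference of 8.67 percentage points.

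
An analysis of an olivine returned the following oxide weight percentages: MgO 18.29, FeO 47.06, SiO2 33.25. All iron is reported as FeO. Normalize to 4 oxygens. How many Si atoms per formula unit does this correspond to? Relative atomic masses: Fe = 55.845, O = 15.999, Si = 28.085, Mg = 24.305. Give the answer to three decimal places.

MgO: 18.29/40.304 = 0.45380 mol → 0.45380 mol Mg, 0.45380 mol O.
FeO: 47.06/71.844 = 0.65503 mol → 0.65503 mol Fe, 0.65503 mol O.
SiO2: 33.25/60.083 = 0.55340 mol → 0.55340 mol Si, 1.10680 mol O.
Total oxygen = 2.21563 mol. Normalization factor = 4/2.21563 = 1.80536.
Si per 4 O = 0.55340 × 1.80536 = 0.999.

0.999 Si apfu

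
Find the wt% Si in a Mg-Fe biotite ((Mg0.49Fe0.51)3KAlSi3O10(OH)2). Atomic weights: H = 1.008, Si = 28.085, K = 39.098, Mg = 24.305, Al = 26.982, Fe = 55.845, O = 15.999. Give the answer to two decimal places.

18.10 weight percent

M((Mg0.49Fe0.51)3KAlSi3O10(OH)2) = 465.510 g/mol.
Si contributes 3 × 28.085 = 84.255 g per mole.
84.255/465.510 = 0.1810 → 18.10%.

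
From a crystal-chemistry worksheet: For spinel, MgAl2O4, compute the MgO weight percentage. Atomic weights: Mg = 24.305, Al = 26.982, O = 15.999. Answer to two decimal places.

28.33 wt%

M(MgAl2O4) = 142.265 g/mol; M(MgO) = 40.304 g/mol.
Moles MgO per formula unit = 1 Mg ÷ 1 = 1.0000.
MgO fraction = (1.0000 × 40.304) / 142.265 = 40.304/142.265 = 0.2833.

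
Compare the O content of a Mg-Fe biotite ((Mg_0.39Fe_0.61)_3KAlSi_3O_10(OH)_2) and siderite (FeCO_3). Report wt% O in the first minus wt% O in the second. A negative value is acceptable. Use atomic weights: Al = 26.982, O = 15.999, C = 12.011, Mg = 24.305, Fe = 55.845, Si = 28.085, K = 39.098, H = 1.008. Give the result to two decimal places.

M((Mg_0.39Fe_0.61)_3KAlSi_3O_10(OH)_2) = 474.972 g/mol, so wt% O = 191.988/474.972 × 100 = 40.42%.
M(FeCO_3) = 115.853 g/mol, so wt% O = 47.997/115.853 × 100 = 41.43%.
40.42 − 41.43 = -1.01 pp.

-1.01 percentage points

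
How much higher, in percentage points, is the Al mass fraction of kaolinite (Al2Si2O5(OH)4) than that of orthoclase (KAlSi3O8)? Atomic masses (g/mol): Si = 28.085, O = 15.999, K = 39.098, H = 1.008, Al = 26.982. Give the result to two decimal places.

First mineral: 53.964 g Al in 258.157 g formula = 20.90 wt% Al.
Second mineral: 26.982 g Al in 278.327 g formula = 9.69 wt% Al.
20.90% − 9.69% gives a difference of 11.21 percentage points.

11.21 percentage points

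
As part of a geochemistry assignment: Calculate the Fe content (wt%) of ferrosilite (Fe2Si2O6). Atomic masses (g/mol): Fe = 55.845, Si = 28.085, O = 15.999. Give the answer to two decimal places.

Molar mass of Fe2Si2O6: 2·55.845 + 2·28.085 + 6·15.999 = 263.854 g/mol.
Mass of Fe per formula unit: 2 × 55.845 = 111.690 g.
Weight fraction Fe = 111.690 / 263.854 = 0.4233.

42.33 wt%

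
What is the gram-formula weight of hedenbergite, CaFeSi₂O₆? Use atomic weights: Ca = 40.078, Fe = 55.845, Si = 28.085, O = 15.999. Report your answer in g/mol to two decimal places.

M = 1×40.078 + 1×55.845 + 2×28.085 + 6×15.999

248.09 g/mol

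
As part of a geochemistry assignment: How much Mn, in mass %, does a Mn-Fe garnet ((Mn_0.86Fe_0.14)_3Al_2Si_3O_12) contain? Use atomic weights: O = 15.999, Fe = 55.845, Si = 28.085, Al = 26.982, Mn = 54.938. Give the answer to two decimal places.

Molar mass of (Mn_0.86Fe_0.14)_3Al_2Si_3O_12: 2.58*54.938 + 0.42*55.845 + 2*26.982 + 3*28.085 + 12*15.999 = 495.402 g/mol.
Mass of Mn per formula unit: 2.58 × 54.938 = 141.740 g.
Weight fraction Mn = 141.740 / 495.402 = 0.2861.

28.61 mass %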